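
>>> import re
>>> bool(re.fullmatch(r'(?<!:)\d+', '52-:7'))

`re.fullmatch` requires the pattern to consume the entire string.
Here there's no way to consume every character, so the call returns None, and `bool(None)` is False.

False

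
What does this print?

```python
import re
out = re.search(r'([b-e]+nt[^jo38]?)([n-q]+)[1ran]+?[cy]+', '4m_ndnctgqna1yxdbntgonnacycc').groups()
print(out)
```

('dbntg', 'onn')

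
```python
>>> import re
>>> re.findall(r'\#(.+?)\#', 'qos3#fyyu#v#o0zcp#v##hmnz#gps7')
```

Walking the string: at [4:10] match '#fyyu#', group 1 = 'fyyu'; at [11:18] match '#o0zcp#', group 1 = 'o0zcp'; at [19:26] match '##hmnz#', group 1 = '#hmnz'.
Because there's exactly one group, `findall` drops the full match and keeps group 1 from each hit.

['fyyu', 'o0zcp', '#hmnz']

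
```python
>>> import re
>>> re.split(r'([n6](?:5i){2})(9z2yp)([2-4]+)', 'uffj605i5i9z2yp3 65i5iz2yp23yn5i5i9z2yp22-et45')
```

['uffj605i5i9z2yp3 65i5iz2yp23y', 'n5i5i', '9z2yp', '22', '-et45']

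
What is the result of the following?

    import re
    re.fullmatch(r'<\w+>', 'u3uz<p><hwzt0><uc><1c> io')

None

For `fullmatch`, every character of the input must be accounted for by the pattern.
Here there's no way to consume every character, so the call returns None.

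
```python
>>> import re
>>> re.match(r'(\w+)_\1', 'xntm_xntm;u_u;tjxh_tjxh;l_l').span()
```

(0, 9)

`\1` has to match the exact text group 1 already captured.
`re.match` only tries the pattern at the start of the string.
The match spans [0:9] → 'xntm_xntm'.
Captured: group 1 = 'xntm'.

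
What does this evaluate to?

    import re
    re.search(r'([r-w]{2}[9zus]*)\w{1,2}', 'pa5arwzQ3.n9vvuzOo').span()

The match spans [4:9] → 'rwzQ3'.

(4, 9)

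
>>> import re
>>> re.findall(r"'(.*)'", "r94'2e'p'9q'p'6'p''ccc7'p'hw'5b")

`findall` collects group 1 from the one match (1 total).

["2e'p'9q'p'6'p''ccc7'p'hw"]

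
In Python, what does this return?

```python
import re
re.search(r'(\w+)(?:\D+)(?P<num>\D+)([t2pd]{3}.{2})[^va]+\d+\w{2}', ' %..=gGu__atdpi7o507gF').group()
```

The match spans [5:22] → 'gGu__atdpi7o507gF'.

'gGu__atdpi7o507gF'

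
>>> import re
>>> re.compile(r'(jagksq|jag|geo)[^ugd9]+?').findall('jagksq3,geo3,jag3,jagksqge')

Alternation isn't longest-match — the leftmost alternative that fits at this position is chosen.
With a single group, `findall` returns only what that group captured — 4 items.

['jagksq', 'geo', 'jag', 'jag']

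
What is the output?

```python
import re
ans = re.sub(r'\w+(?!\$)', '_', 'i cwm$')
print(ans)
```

_ _m$

The negative lookaround is zero-width — it rules out positions where the adjacent text would match, without consuming anything.
Matches: at [0:1] → 'i'; at [2:4] → 'cw'.
Each match is replaced by '_'.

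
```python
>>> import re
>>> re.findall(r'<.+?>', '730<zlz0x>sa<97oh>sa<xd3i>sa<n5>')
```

Scanning left to right: at [3:10] → '<zlz0x>'; at [12:18] → '<97oh>'; at [20:26] → '<xd3i>'; at [28:32] → '<n5>'.
Since nothing is captured, `findall` lists the 4 matched substrings directly.

['<zlz0x>', '<97oh>', '<xd3i>', '<n5>']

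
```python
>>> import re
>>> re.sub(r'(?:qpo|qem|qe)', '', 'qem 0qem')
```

' 0'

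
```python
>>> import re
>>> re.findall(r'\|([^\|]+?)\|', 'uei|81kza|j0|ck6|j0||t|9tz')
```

Walking the string: at [3:10] match '|81kza|', group 1 = '81kza'; at [12:17] match '|ck6|', group 1 = 'ck6'; at [20:23] match '|t|', group 1 = 't'.
`findall` collects group 1 from each match (3 total).

['81kza', 'ck6', 't']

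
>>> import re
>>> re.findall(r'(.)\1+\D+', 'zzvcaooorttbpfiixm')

After group 1 captures some text, `\1` only succeeds where that same text appears again.
Scanning left to right: at [0:18] match 'zzvcaooorttbpfiixm', group 1 = 'z'.
One capturing group, so `findall` returns just the captured substring from the one match — 1 in all.

['z']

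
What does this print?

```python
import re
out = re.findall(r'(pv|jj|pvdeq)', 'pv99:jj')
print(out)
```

['pv', 'jj']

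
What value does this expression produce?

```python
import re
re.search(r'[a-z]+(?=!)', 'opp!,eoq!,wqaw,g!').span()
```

(0, 3)

The `(?=…)`/`(?<=…)` assertion just peeks at neighbouring text; it doesn't advance the match position.
`re.search` tries every starting position until one works.
The match spans [0:3] → 'opp'.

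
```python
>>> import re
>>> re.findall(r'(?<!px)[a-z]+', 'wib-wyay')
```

Because the assertion is negative and zero-width, positions next to the forbidden text are skipped.
Scanning left to right: at [0:3] → 'wib'; at [4:8] → 'wyay'.
With no groups in the pattern, `findall` gives back each whole match — 2 here.

['wib', 'wyay']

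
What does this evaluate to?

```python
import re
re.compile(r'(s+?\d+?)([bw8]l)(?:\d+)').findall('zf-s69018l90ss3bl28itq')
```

Pattern: one or more of a literal 's' (lazy), then one or more of a digit (lazy) (captured); then one of [bw8], then the literal 'l' (captured); then one or more of a digit (non-capturing group).
Matches: at [3:12] match 's69018l90', groups = ('s6901', '8l'); at [12:19] match 'ss3bl28', groups = ('ss3', 'bl').
Multiple groups make `findall` return tuples — one 2-tuple for each match.

[('s6901', '8l'), ('ss3', 'bl')]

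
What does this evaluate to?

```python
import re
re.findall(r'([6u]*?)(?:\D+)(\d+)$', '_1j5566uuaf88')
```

The `?` after the quantifier makes it lazy — it takes as little as possible before letting the rest of the pattern try.
Multiple groups make `findall` return tuples — one 2-tuple for the one match.

[('66', '88')]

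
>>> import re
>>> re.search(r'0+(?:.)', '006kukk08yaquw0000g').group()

'006'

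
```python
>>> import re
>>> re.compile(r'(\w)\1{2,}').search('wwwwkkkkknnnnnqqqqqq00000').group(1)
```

After group 1 captures some text, `\1` only succeeds where that same text appears again.
`re.search` scans for the first position where the pattern succeeds.
The match spans [0:4] → 'wwww'.
Captured: group 1 = 'w'.

'w'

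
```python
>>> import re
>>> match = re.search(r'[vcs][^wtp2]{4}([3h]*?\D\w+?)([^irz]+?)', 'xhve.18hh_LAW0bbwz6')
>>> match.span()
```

(2, 10)

The pattern matches one of [vcs], then exactly 4 of any character except [wtp2]; then zero or more of one of [3h] (lazy), then a non-digit, then one or more of a word character (lazy) (captured); then one or more of any character except [irz] (lazy) (captured).
With the lazy modifier that quantifier settles for the fewest repetitions that let the rest of the pattern succeed (the atoms after it are unaffected and can still be greedy).
`search` walks the string left to right and returns the first match it finds.
The match spans [2:10] → 've.18hh_'.
Captured: group 1 = 'hh', group 2 = '_'.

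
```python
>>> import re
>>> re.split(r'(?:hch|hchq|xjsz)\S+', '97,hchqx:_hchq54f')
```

Matches to split on: at [3:17] → 'hchqx:_hchq54f'.
`split` removes every match and returns the 2 fragments in between.

['97,', '']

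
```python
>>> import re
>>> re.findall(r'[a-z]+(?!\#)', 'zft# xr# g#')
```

['zf', 'x']

The negative lookaround is zero-width — it rules out positions where the adjacent text would match, without consuming anything.
Matches: at [0:2] → 'zf'; at [5:6] → 'x'.
`findall` yields the raw match text (2 of them) because the pattern has no groups.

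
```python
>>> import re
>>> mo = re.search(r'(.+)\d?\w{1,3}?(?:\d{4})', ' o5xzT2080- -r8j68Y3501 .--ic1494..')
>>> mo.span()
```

The pattern matches one or more of any character (captured); then optionally a digit, then 1 to 3 of a word character (lazy); then exactly 4 of a digit (non-capturing group).
`re.search` scans for the first position where the pattern succeeds.
The match spans [0:33] → ' o5xzT2080- -r8j68Y3501 .--ic1494'.
Captured: group 1 = ' o5xzT2080- -r8j68Y3501 .--i'.

(0, 33)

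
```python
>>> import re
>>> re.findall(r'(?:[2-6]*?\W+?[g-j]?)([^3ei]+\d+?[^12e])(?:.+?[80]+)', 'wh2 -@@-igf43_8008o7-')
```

Pattern: zero or more of a character in [2-6] (lazy), then one or more of a non-word character (lazy), then optionally a character in [g-j] (non-capturing group); then one or more of any character except [3ei], then one or more of a digit (lazy), then any character except [12e] (captured); then one or more of any character (lazy), then one or more of one of [80] (non-capturing group).
Matches: at [2:18] match '2 -@@-igf43_8008', group 1 = 'gf43_'.
`findall` collects group 1 from the one match (1 total).

['gf43_']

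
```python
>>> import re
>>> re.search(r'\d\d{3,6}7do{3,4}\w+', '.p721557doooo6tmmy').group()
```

The match spans [2:18] → '721557doooo6tmmy'.

'721557doooo6tmmy'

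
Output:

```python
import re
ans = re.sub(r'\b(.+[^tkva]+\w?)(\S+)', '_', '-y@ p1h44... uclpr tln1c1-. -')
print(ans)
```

-_

The pattern matches a word boundary (`\b`, zero-width); then one or more of any character, then one or more of any character except [tkva], then optionally a word character (captured); then one or more of a non-whitespace character (captured).
Matches: at [1:29] → 'y@ p1h44... uclpr tln1c1-. -'.
`sub` substitutes '_' at each match site.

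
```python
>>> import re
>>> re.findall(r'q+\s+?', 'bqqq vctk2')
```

['qqq ']

Pattern: one or more of a literal 'q'; then one or more of whitespace (lazy).
Walking the string: at [1:5] → 'qqq '.
`findall` yields the raw match text (1 of them) because the pattern has no groups.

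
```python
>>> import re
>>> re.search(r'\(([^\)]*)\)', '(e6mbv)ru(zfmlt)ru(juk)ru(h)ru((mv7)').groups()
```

('e6mbv',)

Unlike `match`, `search` isn't anchored — it looks for the pattern anywhere in the string.
The match spans [0:7] → '(e6mbv)'.
Captured: group 1 = 'e6mbv'.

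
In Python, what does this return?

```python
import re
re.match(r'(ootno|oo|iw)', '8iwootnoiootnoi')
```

None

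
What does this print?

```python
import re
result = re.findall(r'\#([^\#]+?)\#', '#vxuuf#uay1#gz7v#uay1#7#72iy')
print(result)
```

Because there's exactly one group, `findall` drops the full match and keeps group 1 from each hit.

['vxuuf', 'gz7v', '7']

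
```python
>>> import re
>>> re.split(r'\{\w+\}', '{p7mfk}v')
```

['', 'v']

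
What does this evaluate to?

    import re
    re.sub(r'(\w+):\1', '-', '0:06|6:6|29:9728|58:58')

The backreference `\1` re-matches whatever the first group consumed, character for character.
Matches: at [0:3] → '0:0'; at [5:8] → '6:6'; at [10:13] → '9:9'; at [17:22] → '58:58'.
`sub` substitutes '-' at each match site.

'-6|-|2-728|-'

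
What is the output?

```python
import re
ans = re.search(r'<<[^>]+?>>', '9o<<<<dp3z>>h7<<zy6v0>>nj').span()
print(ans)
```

(2, 12)

`re.search` scans for the first position where the pattern succeeds.
The match spans [2:12] → '<<<<dp3z>>'.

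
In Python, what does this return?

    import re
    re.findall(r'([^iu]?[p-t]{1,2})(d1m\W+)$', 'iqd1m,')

`findall` packs the 2 group values into a tuple for every match.

[('q', 'd1m,')]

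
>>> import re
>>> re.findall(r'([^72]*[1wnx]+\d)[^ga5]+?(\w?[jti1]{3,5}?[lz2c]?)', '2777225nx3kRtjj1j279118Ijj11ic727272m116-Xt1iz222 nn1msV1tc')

[('5nx3', 'Rtjj'), ('9118Ijj11', 'Xt1iz')]

A `+?`/`*?`/`{m,n}?` starts at its minimum and grows only as far as needed for what follows to match.
`findall` packs the 2 group values into a tuple for every match.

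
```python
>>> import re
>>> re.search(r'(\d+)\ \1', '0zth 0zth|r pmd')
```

None

`\1` is not a pattern — it's the concrete string captured by group 1, re-applied verbatim.
`re.search` scans for the first position where the pattern succeeds.
Here nothing in the string fits, so the call returns None.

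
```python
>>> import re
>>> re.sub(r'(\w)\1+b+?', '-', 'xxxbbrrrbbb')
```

'-b-bb'

A backreference is literal: `\1` must see the identical characters the first group matched.
Matches: at [0:4] → 'xxxb'; at [5:9] → 'rrrb'.
`sub` substitutes '-' at each match site.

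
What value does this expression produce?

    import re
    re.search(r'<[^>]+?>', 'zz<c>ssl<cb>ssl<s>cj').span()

The match spans [2:5] → '<c>'.

(2, 5)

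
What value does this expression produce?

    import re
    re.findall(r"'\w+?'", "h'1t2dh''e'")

Scanning left to right: at [1:8] → "'1t2dh'"; at [8:11] → "'e'".
No capturing groups, so `findall` returns the 2 full match strings.

["'1t2dh'", "'e'"]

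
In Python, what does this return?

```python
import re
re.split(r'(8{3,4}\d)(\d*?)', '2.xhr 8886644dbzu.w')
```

This matches 3 to 4 of the literal '8', then a digit (captured); then zero or more of a digit (lazy) (captured).
A `+?`/`*?`/`{m,n}?` starts at its minimum and grows only as far as needed for what follows to match.
Matches to split on: at [6:10] → '8886'.
The group in the pattern means `split` returns the separators' captures alongside the pieces.

['2.xhr ', '8886', '', '644dbzu.w']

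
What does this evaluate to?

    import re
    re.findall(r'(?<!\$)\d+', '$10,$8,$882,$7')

The negative lookaround is zero-width — it rules out positions where the adjacent text would match, without consuming anything.
Scanning left to right: at [2:3] → '0'; at [9:11] → '82'.
`findall` yields the raw match text (2 of them) because the pattern has no groups.

['0', '82']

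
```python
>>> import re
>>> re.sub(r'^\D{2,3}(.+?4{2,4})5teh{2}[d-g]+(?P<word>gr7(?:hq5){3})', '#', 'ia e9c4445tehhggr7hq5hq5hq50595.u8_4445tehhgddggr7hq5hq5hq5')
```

'#0595.u8_4445tehhgddggr7hq5hq5hq5'

Pattern: anchored at the start of the string; then 2 to 3 of a non-digit; then one or more of any character (lazy), then 2 to 4 of the literal '4' (captured); then the literal '5te', then exactly 2 of the literal 'h', then one or more of a character in [d-g]; then the literal 'gr7', then the literal 'hq5' repeated 3 times (captured as 'word').
Lazy quantifiers expand one character at a time until the remainder of the pattern can match.
Matches: at [0:27] → 'ia e9c4445tehhggr7hq5hq5hq5'.
Every occurrence is swapped for '#'.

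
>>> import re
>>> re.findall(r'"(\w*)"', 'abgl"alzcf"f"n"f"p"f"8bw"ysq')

['alzcf', 'n', 'p', '8bw']

One capturing group, so `findall` returns just the captured substring from each match — 4 in all.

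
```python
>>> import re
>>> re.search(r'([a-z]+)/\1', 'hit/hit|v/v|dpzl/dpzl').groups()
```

('hit',)

`\1` has to match the exact text group 1 already captured.
`re.search` scans for the first position where the pattern succeeds.
The match spans [0:7] → 'hit/hit'.
Captured: group 1 = 'hit'.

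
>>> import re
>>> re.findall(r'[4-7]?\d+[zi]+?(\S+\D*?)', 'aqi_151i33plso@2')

Pattern: optionally a character in [4-7], then one or more of a digit, then one or more of one of [zi] (lazy); then one or more of a non-whitespace character, then zero or more of a non-digit (lazy) (captured).
Walking the string: at [4:16] match '151i33plso@2', group 1 = '33plso@2'.
One capturing group, so `findall` returns just the captured substring from the one match — 1 in all.

['33plso@2']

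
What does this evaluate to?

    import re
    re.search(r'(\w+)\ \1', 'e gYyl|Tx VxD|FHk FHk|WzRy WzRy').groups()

('FHk',)

The match spans [14:21] → 'FHk FHk'.
Captured: group 1 = 'FHk'.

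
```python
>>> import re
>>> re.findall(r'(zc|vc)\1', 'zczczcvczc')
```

The backreference `\1` re-matches whatever the first group consumed, character for character.
With a single group, `findall` returns only what that group captured — 1 item.

['zc']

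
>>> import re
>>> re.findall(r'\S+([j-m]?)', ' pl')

This matches one or more of a non-whitespace character; then optionally a character in [j-m] (captured).
Scanning left to right: at [1:3] match 'pl', group 1 = ''.
One capturing group, so `findall` returns just the captured substring from the one match — 1 in all.

['']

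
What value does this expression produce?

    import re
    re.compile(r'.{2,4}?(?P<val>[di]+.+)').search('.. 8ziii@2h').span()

(1, 11)

Pattern: 2 to 4 of any character (lazy); then one or more of one of [di], then one or more of any character (captured as 'val').
The match spans [1:11] → '. 8ziii@2h'.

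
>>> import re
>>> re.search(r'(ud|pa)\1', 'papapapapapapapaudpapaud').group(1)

`\1` has to match the exact text group 1 already captured.
`re.search` tries every starting position until one works.
The match spans [0:4] → 'papa'.
Captured: group 1 = 'pa'.

'pa'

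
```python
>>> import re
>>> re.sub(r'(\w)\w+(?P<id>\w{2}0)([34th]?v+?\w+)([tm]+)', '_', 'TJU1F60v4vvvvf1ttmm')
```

'_'

The pattern matches a word character (captured); then one or more of a word character; then exactly 2 of a word character, then the literal '0' (captured as 'id'); then optionally one of [34th], then one or more of a literal 'v' (lazy), then one or more of a word character (captured); then one or more of one of [tm] (captured).
Matches: at [0:19] → 'TJU1F60v4vvvvf1ttmm'.
Each match is replaced by '_'.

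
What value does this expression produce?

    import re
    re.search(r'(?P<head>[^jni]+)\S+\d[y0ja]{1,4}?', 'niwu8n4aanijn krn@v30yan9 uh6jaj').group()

The `?` after the quantifier makes it lazy — it takes as little as possible before letting the rest of the pattern try.
The match spans [2:8] → 'wu8n4a'.

'wu8n4a'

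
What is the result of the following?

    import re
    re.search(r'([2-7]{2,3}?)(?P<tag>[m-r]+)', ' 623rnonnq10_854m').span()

This matches 2 to 3 of a character in [2-7] (lazy) (captured); then one or more of a character in [m-r] (captured as 'tag').
`re.search` tries every starting position until one works.
The match spans [1:10] → '623rnonnq'.
Captured: group 1 = '623', group 2 = 'rnonnq'.

(1, 10)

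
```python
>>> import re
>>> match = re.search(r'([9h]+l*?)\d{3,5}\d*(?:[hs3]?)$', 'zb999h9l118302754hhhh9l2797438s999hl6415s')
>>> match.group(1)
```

'999hl'

The match spans [31:41] → '999hl6415s'.
Captured: group 1 = '999hl'.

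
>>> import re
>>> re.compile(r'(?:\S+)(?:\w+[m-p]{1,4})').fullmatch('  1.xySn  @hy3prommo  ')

None

This matches one or more of a non-whitespace character (non-capturing group); then one or more of a word character, then 1 to 4 of a character in [m-p] (non-capturing group).
`fullmatch` succeeds only if the pattern covers the string from start to end.
Here the pattern can't cover the whole string, so the call returns None.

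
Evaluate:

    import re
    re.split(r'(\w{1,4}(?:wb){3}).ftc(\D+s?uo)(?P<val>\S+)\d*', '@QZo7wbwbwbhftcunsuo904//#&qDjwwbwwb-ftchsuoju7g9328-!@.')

This matches 1 to 4 of a word character, then the literal 'wb' repeated 3 times (captured); then any character, then the literal 'ftc'; then one or more of a non-digit, then optionally the literal 's', then the literal 'uo' (captured); then one or more of a non-whitespace character (captured as 'val'); then zero or more of a digit.
The group in the pattern means `split` returns the separators' captures alongside the pieces.

['@', 'QZo7wbwbwb', 'unsuo', '904//#&qDjwwbwwb-ftchsuoju7g9328-!@.', '']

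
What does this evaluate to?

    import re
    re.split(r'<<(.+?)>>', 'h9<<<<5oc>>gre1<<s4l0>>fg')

Because the quantifier is non-greedy, it stops expanding at the earliest point where the rest of the pattern can succeed.
Matches to split on: at [2:11] → '<<<<5oc>>'; at [15:23] → '<<s4l0>>'.
The group in the pattern means `split` returns the separators' captures alongside the pieces.

['h9', '<<5oc', 'gre1', 's4l0', 'fg']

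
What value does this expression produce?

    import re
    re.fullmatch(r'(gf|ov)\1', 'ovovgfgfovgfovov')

`\1` is not a pattern — it's the concrete string captured by group 1, re-applied verbatim.
`re.fullmatch` requires the pattern to consume the entire string.
Here the pattern can't cover the whole string, so the call returns None.

None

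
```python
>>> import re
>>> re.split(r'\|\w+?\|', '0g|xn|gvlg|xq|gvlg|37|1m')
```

['0g', 'gvlg', 'gvlg', '1m']

Matches to split on: at [2:6] → '|xn|'; at [10:14] → '|xq|'; at [18:22] → '|37|'.
Each match becomes a cut point; 4 segments remain.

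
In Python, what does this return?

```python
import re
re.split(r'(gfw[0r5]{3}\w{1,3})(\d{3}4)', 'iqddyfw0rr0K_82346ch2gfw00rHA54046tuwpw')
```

This matches the literal 'gfw', then exactly 3 of one of [0r5], then 1 to 3 of a word character (captured); then exactly 3 of a digit, then a literal '4' (captured).
Matches to split on: at [21:33] → 'gfw00rHA5404'.
The group in the pattern means `split` returns the separators' captures alongside the pieces.

['iqddyfw0rr0K_82346ch2', 'gfw00rHA', '5404', '6tuwpw']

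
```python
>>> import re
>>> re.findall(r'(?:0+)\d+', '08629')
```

`findall` yields the raw match text (1 of them) because the pattern has no groups.

['08629']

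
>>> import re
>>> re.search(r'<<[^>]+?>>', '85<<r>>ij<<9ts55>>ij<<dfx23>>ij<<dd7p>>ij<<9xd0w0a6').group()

'<<r>>'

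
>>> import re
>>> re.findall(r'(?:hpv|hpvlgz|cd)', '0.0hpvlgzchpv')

['hpv', 'hpv']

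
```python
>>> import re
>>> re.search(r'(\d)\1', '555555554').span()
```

(0, 2)

`\1` is not a pattern — it's the concrete string captured by group 1, re-applied verbatim.
The match spans [0:2] → '55'.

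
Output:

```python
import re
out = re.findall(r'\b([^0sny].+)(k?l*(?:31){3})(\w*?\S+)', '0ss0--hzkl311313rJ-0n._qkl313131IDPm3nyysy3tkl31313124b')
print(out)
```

This matches a word boundary (`\b`, zero-width); then any character except [0sny], then one or more of any character (captured); then optionally the literal 'k', then zero or more of a literal 'l', then the literal '31' repeated 3 times (captured); then zero or more of a word character (lazy), then one or more of a non-whitespace character (captured).
Scanning left to right: at [4:55] match '--hzkl311313rJ-0n._qkl313131IDPm3nyysy3tkl31313124b', groups = ('--hzkl311313rJ-0n._qkl313131IDPm3nyysy3tkl', '313131', '24b').
With 3 capturing groups, `findall` returns a 3-tuple per match.

[('--hzkl311313rJ-0n._qkl313131IDPm3nyysy3tkl', '313131', '24b')]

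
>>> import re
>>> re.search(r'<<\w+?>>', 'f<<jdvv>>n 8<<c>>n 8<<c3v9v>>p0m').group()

'<<jdvv>>'

`re.search` tries every starting position until one works.
The match spans [1:9] → '<<jdvv>>'.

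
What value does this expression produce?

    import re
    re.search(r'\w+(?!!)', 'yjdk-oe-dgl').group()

'yjdk'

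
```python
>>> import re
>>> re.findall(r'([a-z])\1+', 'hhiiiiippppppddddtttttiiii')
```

['h', 'i', 'p', 'd', 't', 'i']

The backreference `\1` re-matches whatever the first group consumed, character for character.
`findall` collects group 1 from each match (6 total).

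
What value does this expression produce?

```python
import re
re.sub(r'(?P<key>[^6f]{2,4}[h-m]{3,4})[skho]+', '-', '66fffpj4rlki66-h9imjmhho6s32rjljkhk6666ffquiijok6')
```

'66fffpj4rlki66-6-6666ff-6'

This matches 2 to 4 of any character except [6f], then 3 to 4 of a character in [h-m] (captured as 'key'); then one or more of one of [skho].
Matches: at [14:24] → '-h9imjmhho'; at [25:35] → 's32rjljkhk'; at [41:48] → 'quiijok'.
`sub` substitutes '-' at each match site.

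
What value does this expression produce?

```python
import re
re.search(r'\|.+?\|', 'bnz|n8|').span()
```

The match spans [3:7] → '|n8|'.

(3, 7)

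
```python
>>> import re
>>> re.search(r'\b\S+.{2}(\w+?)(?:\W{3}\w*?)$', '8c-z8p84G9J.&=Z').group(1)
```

'J'

The match spans [0:15] → '8c-z8p84G9J.&=Z'.
Captured: group 1 = 'J'.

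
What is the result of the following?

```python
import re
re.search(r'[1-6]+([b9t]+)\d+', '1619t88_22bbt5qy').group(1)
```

'9t'

The match spans [0:7] → '1619t88'.
Captured: group 1 = '9t'.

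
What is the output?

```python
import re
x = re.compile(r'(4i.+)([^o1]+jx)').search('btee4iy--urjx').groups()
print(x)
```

The match spans [4:13] → '4iy--urjx'.
Captured: group 1 = '4iy--u', group 2 = 'rjx'.

('4iy--u', 'rjx')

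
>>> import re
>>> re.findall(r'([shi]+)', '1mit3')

['i']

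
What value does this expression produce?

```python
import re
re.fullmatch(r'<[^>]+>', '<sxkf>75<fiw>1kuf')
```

`re.fullmatch` is like wrapping the pattern in `^…$` (in single-line mode).
Here there's no way to consume every character, so the call returns None.

None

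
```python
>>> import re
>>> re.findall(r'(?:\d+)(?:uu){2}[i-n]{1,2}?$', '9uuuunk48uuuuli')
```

Since nothing is captured, `findall` lists the 1 matched substring directly.

['48uuuuli']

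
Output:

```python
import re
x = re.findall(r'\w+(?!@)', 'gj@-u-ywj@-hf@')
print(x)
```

['g', 'u', 'yw', 'h']

The negative lookaround is zero-width — it rules out positions where the adjacent text would match, without consuming anything.
Walking the string: at [0:1] → 'g'; at [4:5] → 'u'; at [6:8] → 'yw'; at [11:12] → 'h'.
`findall` yields the raw match text (4 of them) because the pattern has no groups.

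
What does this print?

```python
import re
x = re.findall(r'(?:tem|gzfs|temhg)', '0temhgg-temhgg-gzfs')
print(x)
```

Alternation tries branches left to right and keeps the first one that lets the overall match succeed at that position.
With no groups in the pattern, `findall` gives back each whole match — 3 here.

['tem', 'tem', 'gzfs']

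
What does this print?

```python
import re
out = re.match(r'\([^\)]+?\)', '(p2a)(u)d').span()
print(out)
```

(0, 5)

`match` is anchored at position 0; if the pattern doesn't fit there, it returns None.
The match spans [0:5] → '(p2a)'.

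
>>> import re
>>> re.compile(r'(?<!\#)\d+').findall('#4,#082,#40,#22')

['82', '0', '2']

A negative assertion filters positions out without eating any characters.
Since nothing is captured, `findall` lists the 3 matched substrings directly.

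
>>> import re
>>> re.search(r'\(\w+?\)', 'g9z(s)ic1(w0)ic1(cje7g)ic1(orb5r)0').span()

(3, 6)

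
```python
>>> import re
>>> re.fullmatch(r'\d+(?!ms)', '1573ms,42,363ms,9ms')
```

None

The negative lookaround is zero-width — it rules out positions where the adjacent text would match, without consuming anything.
For `fullmatch`, every character of the input must be accounted for by the pattern.
Here there's no way to consume every character, so the call returns None.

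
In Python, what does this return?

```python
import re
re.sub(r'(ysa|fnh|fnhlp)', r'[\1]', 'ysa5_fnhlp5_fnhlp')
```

'[ysa]5_[fnh]lp5_[fnh]lp'

Alternation tries branches left to right and keeps the first one that lets the overall match succeed at that position.
Matches: at [0:3] → 'ysa'; at [5:8] → 'fnh'; at [12:15] → 'fnh'.
`\1` in the replacement pulls in group 1's text for each match.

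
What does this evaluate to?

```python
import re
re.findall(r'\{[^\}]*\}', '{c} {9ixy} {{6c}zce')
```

['{c}', '{9ixy}', '{{6c}']

No capturing groups, so `findall` returns the 3 full match strings.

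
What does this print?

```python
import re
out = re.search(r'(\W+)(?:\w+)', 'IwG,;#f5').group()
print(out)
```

,;#f5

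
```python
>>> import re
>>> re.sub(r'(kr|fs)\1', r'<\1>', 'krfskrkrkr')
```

'krfs<kr>kr'

A backreference is literal: `\1` must see the identical characters the first group matched.
Each match is replaced using the text its own group 1 captured.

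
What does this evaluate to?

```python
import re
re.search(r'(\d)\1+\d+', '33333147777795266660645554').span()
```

(0, 26)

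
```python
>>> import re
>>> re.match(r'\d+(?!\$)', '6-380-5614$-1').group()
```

`(?!…)`/`(?<!…)` only lets a position through if the neighbouring text does NOT match; no characters are consumed.
`match` is anchored at position 0; if the pattern doesn't fit there, it returns None.
The match spans [0:1] → '6'.

'6'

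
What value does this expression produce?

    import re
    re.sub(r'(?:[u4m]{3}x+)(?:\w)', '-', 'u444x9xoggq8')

'u-xoggq8'

The pattern matches exactly 3 of one of [u4m], then one or more of a literal 'x' (non-capturing group); then a word character (non-capturing group).
Matches: at [1:6] → '444x9'.
Every occurrence is swapped for '-'.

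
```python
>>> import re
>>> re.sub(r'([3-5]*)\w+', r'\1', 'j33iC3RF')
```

The pattern matches zero or more of a character in [3-5] (captured); then one or more of a word character.
Matches: at [0:8] → 'j33iC3RF'.
Each match is replaced using the text its own group 1 captured.

''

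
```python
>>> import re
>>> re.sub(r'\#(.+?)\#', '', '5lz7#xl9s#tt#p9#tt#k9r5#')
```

'5lz7tttt'

A `+?`/`*?`/`{m,n}?` starts at its minimum and grows only as far as needed for what follows to match.
Each match is replaced by ''.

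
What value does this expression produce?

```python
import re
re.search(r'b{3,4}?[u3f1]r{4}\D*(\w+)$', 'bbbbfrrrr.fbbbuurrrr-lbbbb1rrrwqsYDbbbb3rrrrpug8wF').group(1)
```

'1rrrwqsYDbbbb3rrrrpug8wF'

The match spans [0:50] → 'bbbbfrrrr.fbbbuurrrr-lbbbb1rrrwqsYDbbbb3rrrrpug8wF'.
Captured: group 1 = '1rrrwqsYDbbbb3rrrrpug8wF'.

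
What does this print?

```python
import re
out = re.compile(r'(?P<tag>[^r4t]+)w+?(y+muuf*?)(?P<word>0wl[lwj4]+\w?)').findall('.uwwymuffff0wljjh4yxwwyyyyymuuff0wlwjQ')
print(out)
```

[('yxw', 'yyyyymuuff', '0wlwjQ')]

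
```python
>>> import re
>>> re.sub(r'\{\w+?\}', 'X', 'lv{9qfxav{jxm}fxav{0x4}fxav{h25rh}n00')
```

'lv{9qfxavXfxavXfxavXn00'

`sub` substitutes 'X' at each match site.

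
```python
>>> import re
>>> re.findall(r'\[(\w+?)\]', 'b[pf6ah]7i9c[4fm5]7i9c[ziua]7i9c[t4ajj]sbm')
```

['pf6ah', '4fm5', 'ziua', 't4ajj']

Matches: at [1:8] match '[pf6ah]', group 1 = 'pf6ah'; at [12:18] match '[4fm5]', group 1 = '4fm5'; at [22:28] match '[ziua]', group 1 = 'ziua'; at [32:39] match '[t4ajj]', group 1 = 't4ajj'.
Because there's exactly one group, `findall` drops the full match and keeps group 1 from each hit.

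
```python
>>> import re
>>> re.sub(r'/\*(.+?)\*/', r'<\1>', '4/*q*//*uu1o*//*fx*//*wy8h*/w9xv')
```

A `+?`/`*?`/`{m,n}?` starts at its minimum and grows only as far as needed for what follows to match.
Matches: at [1:6] → '/*q*/'; at [6:14] → '/*uu1o*/'; at [14:20] → '/*fx*/'; at [20:28] → '/*wy8h*/'.
`\1` in the replacement pulls in group 1's text for each match.

'4<q><uu1o><fx><wy8h>w9xv'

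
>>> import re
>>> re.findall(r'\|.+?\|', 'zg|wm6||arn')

['|wm6|']

Lazy quantifiers expand one character at a time until the remainder of the pattern can match.
No capturing groups, so `findall` returns the 1 full match string.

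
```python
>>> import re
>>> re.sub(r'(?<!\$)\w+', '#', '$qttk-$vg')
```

'$q#-$v#'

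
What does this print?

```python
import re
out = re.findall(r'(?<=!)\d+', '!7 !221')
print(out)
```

Because the assertion is zero-width, the text it checks is not consumed and won't appear in the result.
No capturing groups, so `findall` returns the 2 full match strings.

['7', '221']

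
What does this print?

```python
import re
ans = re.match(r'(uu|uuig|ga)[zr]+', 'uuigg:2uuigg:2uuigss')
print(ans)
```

None

With `match`, the pattern is implicitly anchored at the beginning.
Here the pattern fails at index 0, so the call returns None.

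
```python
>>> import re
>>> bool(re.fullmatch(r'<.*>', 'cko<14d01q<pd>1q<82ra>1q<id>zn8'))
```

False

`re.fullmatch` is like wrapping the pattern in `^…$` (in single-line mode).
Here the pattern can't cover the whole string, so the call returns None, and `bool(None)` is False.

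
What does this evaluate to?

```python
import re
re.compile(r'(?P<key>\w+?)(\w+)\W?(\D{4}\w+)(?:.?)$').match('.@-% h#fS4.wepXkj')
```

This matches one or more of a word character (lazy) (captured as 'key'); then one or more of a word character (captured); then optionally a non-word character; then exactly 4 of a non-digit, then one or more of a word character (captured); then optionally any character (non-capturing group); then anchored at the end.
`match` is anchored at position 0; if the pattern doesn't fit there, it returns None.
Here the string doesn't start with a match, so the call returns None.

None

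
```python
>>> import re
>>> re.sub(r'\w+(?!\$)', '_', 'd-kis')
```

A negative assertion filters positions out without eating any characters.
Each match is replaced by '_'.

'_-_'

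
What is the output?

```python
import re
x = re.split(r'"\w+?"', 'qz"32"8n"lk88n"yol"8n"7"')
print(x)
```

Matches to split on: at [2:6] → '"32"'; at [8:15] → '"lk88n"'; at [18:22] → '"8n"'.
The string is cut at each match, leaving 4 pieces.

['qz', '8n', 'yol', '7"']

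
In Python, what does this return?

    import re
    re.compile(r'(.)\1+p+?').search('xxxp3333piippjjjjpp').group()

After group 1 captures some text, `\1` only succeeds where that same text appears again.
`search` walks the string left to right and returns the first match it finds.
The match spans [0:4] → 'xxxp'.
Captured: group 1 = 'x'.

'xxxp'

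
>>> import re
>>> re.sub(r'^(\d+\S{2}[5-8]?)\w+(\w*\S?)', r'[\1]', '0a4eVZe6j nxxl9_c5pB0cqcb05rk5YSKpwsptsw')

This matches anchored at the start of the string; then one or more of a digit, then exactly 2 of a non-whitespace character, then optionally a character in [5-8] (captured); then one or more of a word character; then zero or more of a word character, then optionally a non-whitespace character (captured).
Matches: at [0:9] → '0a4eVZe6j'.
The replacement refers to a captured group, so each match is rewritten using its own captured text.

'[0a4] nxxl9_c5pB0cqcb05rk5YSKpwsptsw'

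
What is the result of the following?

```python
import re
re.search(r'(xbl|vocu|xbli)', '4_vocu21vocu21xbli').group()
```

The match spans [2:6] → 'vocu'.

'vocu'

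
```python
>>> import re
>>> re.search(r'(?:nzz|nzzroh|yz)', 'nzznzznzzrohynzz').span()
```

(0, 3)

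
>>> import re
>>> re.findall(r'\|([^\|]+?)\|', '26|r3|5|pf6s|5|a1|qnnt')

With a single group, `findall` returns only what that group captured — 3 items.

['r3', 'pf6s', 'a1']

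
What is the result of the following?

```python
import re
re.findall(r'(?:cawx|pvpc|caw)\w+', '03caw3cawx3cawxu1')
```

['caw3cawx3cawxu1']

Walking the string: at [2:17] → 'caw3cawx3cawxu1'.
With no groups in the pattern, `findall` gives back each whole match — 1 here.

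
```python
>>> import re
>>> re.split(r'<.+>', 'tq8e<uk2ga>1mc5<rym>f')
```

['tq8e', 'f']

Matches to split on: at [4:20] → '<uk2ga>1mc5<rym>'.
The string is cut at each match, leaving 2 pieces.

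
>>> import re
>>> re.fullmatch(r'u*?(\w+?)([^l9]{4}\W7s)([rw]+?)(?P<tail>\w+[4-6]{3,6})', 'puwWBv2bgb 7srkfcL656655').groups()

('puwWBv', '2bgb 7s', 'r', 'kfcL656655')

Pattern: zero or more of a literal 'u' (lazy); then one or more of a word character (lazy) (captured); then exactly 4 of any character except [l9], then a non-word character, then the literal '7s' (captured); then one or more of one of [rw] (lazy) (captured); then one or more of a word character, then 3 to 6 of a character in [4-6] (captured as 'tail').
`re.fullmatch` requires the pattern to consume the entire string.
The match spans [0:24] → 'puwWBv2bgb 7srkfcL656655'.
Captured: group 1 = 'puwWBv', group 2 = '2bgb 7s', group 3 = 'r', group 4 = 'kfcL656655'.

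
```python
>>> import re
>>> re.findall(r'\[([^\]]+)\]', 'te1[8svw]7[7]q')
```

Walking the string: at [3:9] match '[8svw]', group 1 = '8svw'; at [10:13] match '[7]', group 1 = '7'.
One capturing group, so `findall` returns just the captured substring from each match — 2 in all.

['8svw', '7']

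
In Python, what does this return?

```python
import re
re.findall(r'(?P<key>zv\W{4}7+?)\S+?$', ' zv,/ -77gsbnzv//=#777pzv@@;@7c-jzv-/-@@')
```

['zv,/ -7']

Pattern: the literal 'zv', then exactly 4 of a non-word character, then one or more of the literal '7' (lazy) (captured as 'key'); then one or more of a non-whitespace character (lazy); then anchored at the end.
A non-greedy quantifier consumes as few characters as it can — just enough that the remainder of the pattern still matches from where it stops; whatever follows it matches normally.
Walking the string: at [1:40] match 'zv,/ -77gsbnzv//=#777pzv@@;@7c-jzv-/-@@', group 1 = 'zv,/ -7'.
`findall` collects group 1 from the one match (1 total).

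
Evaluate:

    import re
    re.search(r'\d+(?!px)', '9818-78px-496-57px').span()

A negative assertion filters positions out without eating any characters.
`search` walks the string left to right and returns the first match it finds.
The match spans [0:4] → '9818'.

(0, 4)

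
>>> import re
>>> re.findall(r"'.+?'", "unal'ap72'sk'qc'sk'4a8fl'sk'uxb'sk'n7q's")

["'ap72'", "'qc'", "'4a8fl'", "'uxb'", "'n7q'"]

The `?` after the quantifier makes it lazy — it takes as little as possible before letting the rest of the pattern try.
Scanning left to right: at [4:10] → "'ap72'"; at [12:16] → "'qc'"; at [18:25] → "'4a8fl'"; at [27:32] → "'uxb'"; at [34:39] → "'n7q'".
With no groups in the pattern, `findall` gives back each whole match — 5 here.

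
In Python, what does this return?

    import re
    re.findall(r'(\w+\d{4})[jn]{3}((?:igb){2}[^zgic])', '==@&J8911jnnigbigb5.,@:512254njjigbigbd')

Pattern: one or more of a word character, then exactly 4 of a digit (captured); then exactly 3 of one of [jn]; then the literal 'igb' repeated 2 times, then any character except [zgic] (captured).
Scanning left to right: at [4:19] match 'J8911jnnigbigb5', groups = ('J8911', 'igbigb5'); at [23:39] match '512254njjigbigbd', groups = ('512254', 'igbigbd').
With 2 capturing groups, `findall` returns a 2-tuple per match.

[('J8911', 'igbigb5'), ('512254', 'igbigbd')]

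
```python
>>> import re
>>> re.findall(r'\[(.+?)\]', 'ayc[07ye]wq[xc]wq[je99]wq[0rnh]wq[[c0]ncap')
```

['07ye', 'xc', 'je99', '0rnh', '[c0']

Lazy quantifiers expand one character at a time until the remainder of the pattern can match.
`findall` collects group 1 from each match (5 total).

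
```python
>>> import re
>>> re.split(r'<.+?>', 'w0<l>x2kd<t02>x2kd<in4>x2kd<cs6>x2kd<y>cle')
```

Because the quantifier is non-greedy, it stops expanding at the earliest point where the rest of the pattern can succeed.
Each match becomes a cut point; 6 segments remain.

['w0', 'x2kd', 'x2kd', 'x2kd', 'x2kd', 'cle']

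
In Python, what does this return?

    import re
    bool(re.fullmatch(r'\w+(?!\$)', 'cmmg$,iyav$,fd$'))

The negative lookahead/lookbehind blocks any match where the forbidden context is present.
`re.fullmatch` requires the pattern to consume the entire string.
Here the string isn't matched end-to-end, so the call returns None, and `bool(None)` is False.

False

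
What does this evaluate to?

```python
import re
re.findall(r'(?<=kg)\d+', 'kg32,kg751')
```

Because the assertion is zero-width, the text it checks is not consumed and won't appear in the result.
Since nothing is captured, `findall` lists the 2 matched substrings directly.

['32', '751']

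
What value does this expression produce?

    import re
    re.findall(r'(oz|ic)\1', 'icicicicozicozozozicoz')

['ic', 'ic', 'oz']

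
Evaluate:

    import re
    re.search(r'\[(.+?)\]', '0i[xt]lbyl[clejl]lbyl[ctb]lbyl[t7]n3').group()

'[xt]'

With the lazy modifier that quantifier settles for the fewest repetitions that let the rest of the pattern succeed (the atoms after it are unaffected and can still be greedy).
The match spans [2:6] → '[xt]'.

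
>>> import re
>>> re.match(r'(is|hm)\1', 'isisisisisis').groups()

The match spans [0:4] → 'isis'.
Captured: group 1 = 'is'.

('is',)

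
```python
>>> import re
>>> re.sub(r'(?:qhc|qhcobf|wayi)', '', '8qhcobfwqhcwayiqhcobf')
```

'8obfwobf'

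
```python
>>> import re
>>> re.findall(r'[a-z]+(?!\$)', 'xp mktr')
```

['xp', 'mktr']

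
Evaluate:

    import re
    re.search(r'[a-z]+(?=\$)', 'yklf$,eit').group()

'yklf'

The `(?=…)`/`(?<=…)` assertion just peeks at neighbouring text; it doesn't advance the match position.
`search` walks the string left to right and returns the first match it finds.
The match spans [0:4] → 'yklf'.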